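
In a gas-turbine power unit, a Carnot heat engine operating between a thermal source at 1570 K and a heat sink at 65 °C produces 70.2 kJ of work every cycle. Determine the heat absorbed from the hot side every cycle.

Q_H ≈ 89.5 kJ

T_C = 65 °C → 65 + 273.15 = 338.15 K.
Since the cycle is reversible, η = 1 − T_C/T_H = 1 − 338.15/1570.00 = 0.7846.
Q_H = W/η = 70.2/0.7846 = 89.5 kJ.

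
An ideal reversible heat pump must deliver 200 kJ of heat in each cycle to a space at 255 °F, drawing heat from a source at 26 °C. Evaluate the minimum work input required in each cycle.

T_H = 255 °F → (255 − 32) × 5/9 = 123.89 °C = 397.04 K.
T_C = 26 °C → 26 + 273.15 = 299.15 K.
The Carnot heat-pump COP is COP_HP = T_H/(T_H − T_C) = 397.04/97.89 = 4.0560.
W = Q_H/COP_HP = 200/4.0560 = 49.31 kJ.

W_in ≈ 49.31 kJ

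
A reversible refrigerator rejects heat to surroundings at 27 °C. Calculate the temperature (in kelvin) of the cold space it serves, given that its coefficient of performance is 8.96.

T_C ≈ 270 K

T_H = 27 °C → 27 + 273.15 = 300.15 K.
COP_R = T_C/(T_H − T_C) ⇒ T_C = T_H·COP_R/(1 + COP_R) = 300.15 × 8.96/(1 + 8.96) = 270 K.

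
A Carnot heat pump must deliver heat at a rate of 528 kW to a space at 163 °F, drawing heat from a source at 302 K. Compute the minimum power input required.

T_H = 163 °F → (163 − 32) × 5/9 = 72.78 °C = 345.93 K.
The Carnot heat-pump COP is COP_HP = T_H/(T_H − T_C) = 345.93/43.93 = 7.8749.
W = Q_H/COP_HP = 528/7.8749 = 67.0 kW.

Ẇ_in ≈ 67.0 kW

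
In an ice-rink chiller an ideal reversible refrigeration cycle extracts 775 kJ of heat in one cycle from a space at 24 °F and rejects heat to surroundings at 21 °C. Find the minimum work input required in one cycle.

T_H = 21 °C → 21 + 273.15 = 294.15 K.
T_C = 24 °F → (24 − 32) × 5/9 = -4.44 °C = 268.71 K.
Carnot COP: COP_R = T_C/(T_H − T_C) = 268.71/25.44 = 10.5605.
W = Q_C/COP_R = 775/10.5605 = 73.39 kJ.

W_in ≈ 73.39 kJ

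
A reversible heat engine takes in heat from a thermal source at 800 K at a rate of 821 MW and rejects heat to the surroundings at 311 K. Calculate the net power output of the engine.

Ẇ ≈ 502 MW

η_rev = 1 − T_C/T_H = 1 − 311.00/800.00 = 0.6113.
W = η·Q_H = 0.6113 × 821 = 502 MW.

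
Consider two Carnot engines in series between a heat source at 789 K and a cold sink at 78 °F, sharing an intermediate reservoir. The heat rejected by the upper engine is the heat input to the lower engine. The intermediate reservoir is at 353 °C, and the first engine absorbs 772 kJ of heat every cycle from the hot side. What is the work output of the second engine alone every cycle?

T_C = 78 °F → (78 − 32) × 5/9 = 25.56 °C = 298.71 K.
T_m = 353 °C → 353 + 273.15 = 626.15 K.
Heat entering the second stage: Q_m = Q_H·(T_m/T_H) = 772 × 626.15/789.00 = 613 kJ.
Second-stage efficiency η₂ = 1 − T_C/T_m = 1 − 298.71/626.15 = 0.5229, so W₂ = η₂·Q_m = 320 kJ.

W₂ ≈ 320 kJ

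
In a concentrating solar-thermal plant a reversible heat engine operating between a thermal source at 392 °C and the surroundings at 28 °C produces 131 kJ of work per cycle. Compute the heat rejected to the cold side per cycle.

T_H = 392 °C → 392 + 273.15 = 665.15 K.
T_C = 28 °C → 28 + 273.15 = 301.15 K.
The Carnot efficiency is η = 1 − T_C/T_H = 1 − 301.15/665.15 = 0.5472.
Since Q_C/Q_H = T_C/T_H and Q_H = W/η, Q_C = W·T_C/(T_H − T_C) = 131 × 301.15/364.00 = 108 kJ.

Q_C ≈ 108 kJ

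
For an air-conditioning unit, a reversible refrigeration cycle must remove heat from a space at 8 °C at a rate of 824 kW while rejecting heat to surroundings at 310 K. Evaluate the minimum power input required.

Ẇ_in ≈ 84.6 kW

T_C = 8 °C → 8 + 273.15 = 281.15 K.
For a reversible refrigerator, COP_R = T_C/(T_H − T_C) = 281.15/28.85 = 9.7452.
W = Q_C/COP_R = 824/9.7452 = 84.6 kW.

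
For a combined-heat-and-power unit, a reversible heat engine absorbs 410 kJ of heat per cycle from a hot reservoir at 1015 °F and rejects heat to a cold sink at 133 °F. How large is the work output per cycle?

W ≈ 245 kJ

T_H = 1015 °F → (1015 − 32) × 5/9 = 546.11 °C = 819.26 K.
T_C = 133 °F → (133 − 32) × 5/9 = 56.11 °C = 329.26 K.
The Carnot efficiency is η = 1 − T_C/T_H = 1 − 329.26/819.26 = 0.5981.
W = η·Q_H = 0.5981 × 410 = 245 kJ.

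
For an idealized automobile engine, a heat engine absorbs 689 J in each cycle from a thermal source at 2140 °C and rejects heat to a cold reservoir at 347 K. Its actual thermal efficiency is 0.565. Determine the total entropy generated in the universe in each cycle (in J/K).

ΔS_univ ≈ 0.578 J/K

T_H = 2140 °C → 2140 + 273.15 = 2413.15 K.
W = η·Q_H = 0.565 × 689 = 389.3 J, so Q_C = Q_H − W = 299.7 J.
The hot reservoir loses entropy Q_H/T_H = 689/2413.15 = 0.2855 J/K; the cold reservoir gains Q_C/T_C = 299.7/347.00 = 0.8637 J/K.
ΔS_univ = −Q_H/T_H + Q_C/T_C = 0.578 J/K (> 0, since η = 0.565 < η_Carnot = 0.856).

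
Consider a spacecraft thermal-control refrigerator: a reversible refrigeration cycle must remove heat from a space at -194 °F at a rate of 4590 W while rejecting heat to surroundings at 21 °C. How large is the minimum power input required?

Ẇ_in ≈ 4560 W

T_H = 21 °C → 21 + 273.15 = 294.15 K.
T_C = -194 °F → (-194 − 32) × 5/9 = -125.56 °C = 147.59 K.
The reversible coefficient of performance is COP_R = T_C/(T_H − T_C) = 147.59/146.56 = 1.0071.
W = Q_C/COP_R = 4590/1.0071 = 4560 W.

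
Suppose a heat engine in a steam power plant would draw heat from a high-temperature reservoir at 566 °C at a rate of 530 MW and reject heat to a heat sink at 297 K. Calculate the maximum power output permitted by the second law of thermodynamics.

Ẇ_max ≈ 342 MW

T_H = 566 °C → 566 + 273.15 = 839.15 K.
No engine can exceed the Carnot limit: η_max = 1 − T_C/T_H = 1 − 297.00/839.15 = 0.6461.
W_max = η_max · Q_H = 0.6461 × 530 = 342 MW.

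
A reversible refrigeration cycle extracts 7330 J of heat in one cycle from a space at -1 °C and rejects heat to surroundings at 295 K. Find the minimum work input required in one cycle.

W_in ≈ 615 J

T_C = -1 °C → -1 + 273.15 = 272.15 K.
COP_R = T_C/(T_H − T_C) = 272.15/22.85 = 11.9103.
W = Q_C/COP_R = 7330/11.9103 = 615 J.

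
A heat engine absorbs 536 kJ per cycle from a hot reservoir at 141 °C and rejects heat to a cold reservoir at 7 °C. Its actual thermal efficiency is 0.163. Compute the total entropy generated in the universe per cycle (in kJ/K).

T_H = 141 °C → 141 + 273.15 = 414.15 K.
T_C = 7 °C → 7 + 273.15 = 280.15 K.
W = η·Q_H = 0.163 × 536 = 87.37 kJ, so Q_C = Q_H − W = 448.6 kJ.
Entropy balance on the reservoirs: −Q_H/T_H = -1.294 kJ/K, +Q_C/T_C = 1.601 kJ/K.
ΔS_univ = −Q_H/T_H + Q_C/T_C = 0.3072 kJ/K (> 0, since η = 0.163 < η_Carnot = 0.324).

ΔS_univ ≈ 0.3072 kJ/K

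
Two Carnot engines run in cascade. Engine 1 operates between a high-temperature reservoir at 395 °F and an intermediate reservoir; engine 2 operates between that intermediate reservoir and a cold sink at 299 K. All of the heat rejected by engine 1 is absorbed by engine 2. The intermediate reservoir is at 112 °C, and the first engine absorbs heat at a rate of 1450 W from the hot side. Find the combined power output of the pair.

Ẇ_total ≈ 537 W

T_H = 395 °F → (395 − 32) × 5/9 = 201.67 °C = 474.82 K.
Two reversible stages in series are equivalent to a single Carnot engine between T_H and T_C, so η_total = 1 − T_C/T_H = 1 − 299.00/474.82 = 0.3703.
W_total = η_total · Q_H = 0.3703 × 1450 = 537 W.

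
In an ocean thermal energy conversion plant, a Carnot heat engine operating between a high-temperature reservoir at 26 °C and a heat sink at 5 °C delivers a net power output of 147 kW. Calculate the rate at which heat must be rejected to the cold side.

Q̇_C ≈ 1950 kW

T_H = 26 °C → 26 + 273.15 = 299.15 K.
T_C = 5 °C → 5 + 273.15 = 278.15 K.
For a reversible engine, η = 1 − T_C/T_H = 1 − 278.15/299.15 = 0.0702.
Since Q_C/Q_H = T_C/T_H and Q_H = W/η, Q_C = W·T_C/(T_H − T_C) = 147 × 278.15/21.00 = 1950 kW.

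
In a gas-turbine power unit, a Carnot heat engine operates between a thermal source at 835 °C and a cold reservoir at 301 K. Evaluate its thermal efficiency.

η ≈ 0.728

T_H = 835 °C → 835 + 273.15 = 1108.15 K.
η_rev = 1 − T_C/T_H = 1 − 301.00/1108.15 = 0.728.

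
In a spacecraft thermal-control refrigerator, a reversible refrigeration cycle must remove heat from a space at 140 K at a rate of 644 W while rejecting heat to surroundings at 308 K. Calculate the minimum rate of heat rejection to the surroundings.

Q̇_H ≈ 1420 W

For a reversible cycle Q_H/Q_C = T_H/T_C, so Q_H = Q_C·T_H/T_C = 644 × 308.00/140.00 = 1420 W.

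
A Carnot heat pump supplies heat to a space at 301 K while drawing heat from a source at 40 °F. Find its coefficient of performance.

COP_HP ≈ 12.9

T_C = 40 °F → (40 − 32) × 5/9 = 4.44 °C = 277.59 K.
For a reversible heat pump, COP_HP = T_H/(T_H − T_C) = 301.00/(301.00 − 277.59) = 12.9.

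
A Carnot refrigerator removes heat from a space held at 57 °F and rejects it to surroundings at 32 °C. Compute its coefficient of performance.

COP_R ≈ 15.8

T_H = 32 °C → 32 + 273.15 = 305.15 K.
T_C = 57 °F → (57 − 32) × 5/9 = 13.89 °C = 287.04 K.
Carnot COP: COP_R = T_C/(T_H − T_C) = 287.04/(305.15 − 287.04) = 15.8.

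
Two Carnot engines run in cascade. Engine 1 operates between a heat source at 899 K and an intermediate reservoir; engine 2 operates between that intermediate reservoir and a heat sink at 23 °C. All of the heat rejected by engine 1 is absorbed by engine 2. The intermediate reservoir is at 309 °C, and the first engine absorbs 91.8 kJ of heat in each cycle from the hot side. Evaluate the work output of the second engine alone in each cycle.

T_C = 23 °C → 23 + 273.15 = 296.15 K.
T_m = 309 °C → 309 + 273.15 = 582.15 K.
Heat entering the second stage: Q_m = Q_H·(T_m/T_H) = 91.8 × 582.15/899.00 = 59.45 kJ.
Second-stage efficiency η₂ = 1 − T_C/T_m = 1 − 296.15/582.15 = 0.4913, so W₂ = η₂·Q_m = 29.20 kJ.

W₂ ≈ 29.20 kJ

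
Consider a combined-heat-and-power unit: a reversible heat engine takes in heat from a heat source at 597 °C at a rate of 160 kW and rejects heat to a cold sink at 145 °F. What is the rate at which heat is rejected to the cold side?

T_H = 597 °C → 597 + 273.15 = 870.15 K.
T_C = 145 °F → (145 − 32) × 5/9 = 62.78 °C = 335.93 K.
For a reversible engine, η = 1 − T_C/T_H = 1 − 335.93/870.15 = 0.6139.
For a reversible cycle Q_C/Q_H = T_C/T_H, so Q_C = 160 × 335.93/870.15 = 61.8 kW.

Q̇_C ≈ 61.8 kW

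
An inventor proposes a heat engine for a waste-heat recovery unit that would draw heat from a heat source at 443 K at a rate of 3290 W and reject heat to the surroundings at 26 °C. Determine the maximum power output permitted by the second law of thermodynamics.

T_C = 26 °C → 26 + 273.15 = 299.15 K.
No engine can exceed the Carnot limit: η_max = 1 − T_C/T_H = 1 − 299.15/443.00 = 0.3247.
W_max = η_max · Q_H = 0.3247 × 3290 = 1070 W.

Ẇ_max ≈ 1070 W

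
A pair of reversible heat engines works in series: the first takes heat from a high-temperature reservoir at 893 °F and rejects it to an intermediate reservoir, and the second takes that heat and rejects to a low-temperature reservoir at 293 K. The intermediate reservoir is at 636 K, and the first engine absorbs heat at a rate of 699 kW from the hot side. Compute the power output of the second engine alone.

Ẇ₂ ≈ 319 kW

T_H = 893 °F → (893 − 32) × 5/9 = 478.33 °C = 751.48 K.
Heat entering the second stage: Q_m = Q_H·(T_m/T_H) = 699 × 636.00/751.48 = 592 kW.
Second-stage efficiency η₂ = 1 − T_C/T_m = 1 − 293.00/636.00 = 0.5393, so W₂ = η₂·Q_m = 319 kW.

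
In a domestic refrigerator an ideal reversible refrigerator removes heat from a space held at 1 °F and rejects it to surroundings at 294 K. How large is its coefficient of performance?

COP_R ≈ 6.72

T_C = 1 °F → (1 − 32) × 5/9 = -17.22 °C = 255.93 K.
COP_R = T_C/(T_H − T_C) = 255.93/(294.00 − 255.93) = 6.72.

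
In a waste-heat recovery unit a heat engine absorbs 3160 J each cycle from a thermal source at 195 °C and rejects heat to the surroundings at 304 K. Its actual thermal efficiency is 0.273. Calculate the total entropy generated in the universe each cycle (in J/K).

ΔS_univ ≈ 0.8070 J/K

T_H = 195 °C → 195 + 273.15 = 468.15 K.
W = η·Q_H = 0.273 × 3160 = 862.7 J, so Q_C = Q_H − W = 2297 J.
Reservoir entropy changes: ΔS_H = −Q_H/T_H = −3160/468.15 = -6.750 J/K and ΔS_C = +Q_C/T_C = 2297/304.00 = 7.557 J/K.
ΔS_univ = −Q_H/T_H + Q_C/T_C = 0.8070 J/K (> 0, since η = 0.273 < η_Carnot = 0.351).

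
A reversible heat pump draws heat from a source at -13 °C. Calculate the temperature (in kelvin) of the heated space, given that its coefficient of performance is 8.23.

T_C = -13 °C → -13 + 273.15 = 260.15 K.
COP_HP = T_H/(T_H − T_C) ⇒ T_H = T_C·COP_HP/(COP_HP − 1) = 260.15 × 8.23/(8.23 − 1) = 296 K.

T_H ≈ 296 K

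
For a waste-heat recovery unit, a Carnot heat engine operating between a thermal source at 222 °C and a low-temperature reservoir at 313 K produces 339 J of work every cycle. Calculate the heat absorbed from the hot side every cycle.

Q_H ≈ 922 J

T_H = 222 °C → 222 + 273.15 = 495.15 K.
For a reversible engine, η = 1 − T_C/T_H = 1 − 313.00/495.15 = 0.3679.
Q_H = W/η = 339/0.3679 = 922 J.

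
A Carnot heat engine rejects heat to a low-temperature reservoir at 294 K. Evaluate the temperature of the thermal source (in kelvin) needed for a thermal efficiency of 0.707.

T_H ≈ 1000 K

From η = 1 − T_C/T_H, solving for T_H gives T_H = T_C/(1 − η) = 294.00/(1 − 0.707) = 1000 K.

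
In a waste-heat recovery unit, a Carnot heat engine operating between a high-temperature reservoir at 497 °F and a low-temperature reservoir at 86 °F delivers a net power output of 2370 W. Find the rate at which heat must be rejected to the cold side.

Q̇_C ≈ 3150 W

T_H = 497 °F → (497 − 32) × 5/9 = 258.33 °C = 531.48 K.
T_C = 86 °F → (86 − 32) × 5/9 = 30.00 °C = 303.15 K.
Since the cycle is reversible, η = 1 − T_C/T_H = 1 − 303.15/531.48 = 0.4296.
Since Q_C/Q_H = T_C/T_H and Q_H = W/η, Q_C = W·T_C/(T_H − T_C) = 2370 × 303.15/228.33 = 3150 W.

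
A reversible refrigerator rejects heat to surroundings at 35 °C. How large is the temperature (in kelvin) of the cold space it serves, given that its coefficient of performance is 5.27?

T_C ≈ 259 K

T_H = 35 °C → 35 + 273.15 = 308.15 K.
COP_R = T_C/(T_H − T_C) ⇒ T_C = T_H·COP_R/(1 + COP_R) = 308.15 × 5.27/(1 + 5.27) = 259 K.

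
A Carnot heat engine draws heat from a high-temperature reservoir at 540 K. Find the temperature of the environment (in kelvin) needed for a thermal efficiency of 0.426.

From η = 1 − T_C/T_H, T_C = T_H·(1 − η) = 540.00 × (1 − 0.426) = 310 K.

T_C ≈ 310 K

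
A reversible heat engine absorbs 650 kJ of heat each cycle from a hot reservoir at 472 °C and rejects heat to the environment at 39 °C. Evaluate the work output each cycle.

T_H = 472 °C → 472 + 273.15 = 745.15 K.
T_C = 39 °C → 39 + 273.15 = 312.15 K.
Since the cycle is reversible, η = 1 − T_C/T_H = 1 − 312.15/745.15 = 0.5811.
W = η·Q_H = 0.5811 × 650 = 378 kJ.

W ≈ 378 kJ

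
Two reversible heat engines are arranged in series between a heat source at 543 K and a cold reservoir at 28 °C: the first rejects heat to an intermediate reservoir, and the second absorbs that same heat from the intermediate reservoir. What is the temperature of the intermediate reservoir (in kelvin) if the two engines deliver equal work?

T_C = 28 °C → 28 + 273.15 = 301.15 K.
For reversible stages Q_m = Q_H·(T_m/T_H). Setting W₁ = Q_H(1 − T_m/T_H) equal to W₂ = Q_m(1 − T_C/T_m) = Q_H·(T_m − T_C)/T_H gives T_H − T_m = T_m − T_C, so T_m = (T_H + T_C)/2 = (543.00 + 301.15)/2 = 422 K.

T_m ≈ 422 K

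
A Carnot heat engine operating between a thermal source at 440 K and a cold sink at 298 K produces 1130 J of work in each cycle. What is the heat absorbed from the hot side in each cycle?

Q_H ≈ 3501 J

η_rev = 1 − T_C/T_H = 1 − 298.00/440.00 = 0.3227.
Q_H = W/η = 1130/0.3227 = 3501 J.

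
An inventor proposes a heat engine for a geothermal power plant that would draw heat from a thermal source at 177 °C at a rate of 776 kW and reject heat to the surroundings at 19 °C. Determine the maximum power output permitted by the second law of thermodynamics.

T_H = 177 °C → 177 + 273.15 = 450.15 K.
T_C = 19 °C → 19 + 273.15 = 292.15 K.
The upper bound on efficiency is η_max = 1 − T_C/T_H = 1 − 292.15/450.15 = 0.3510.
W_max = η_max · Q_H = 0.3510 × 776 = 272.4 kW.

Ẇ_max ≈ 272.4 kW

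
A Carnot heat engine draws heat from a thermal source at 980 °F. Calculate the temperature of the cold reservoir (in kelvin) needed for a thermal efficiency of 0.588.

T_H = 980 °F → (980 − 32) × 5/9 = 526.67 °C = 799.82 K.
From η = 1 − T_C/T_H, T_C = T_H·(1 − η) = 799.82 × (1 − 0.588) = 330 K.

T_C ≈ 330 K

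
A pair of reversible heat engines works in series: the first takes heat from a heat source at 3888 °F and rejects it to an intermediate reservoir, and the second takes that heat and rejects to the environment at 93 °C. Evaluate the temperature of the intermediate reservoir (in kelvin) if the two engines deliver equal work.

T_m ≈ 1391 K

T_H = 3888 °F → (3888 − 32) × 5/9 = 2142.22 °C = 2415.37 K.
T_C = 93 °C → 93 + 273.15 = 366.15 K.
For reversible stages Q_m = Q_H·(T_m/T_H). Setting W₁ = Q_H(1 − T_m/T_H) equal to W₂ = Q_m(1 − T_C/T_m) = Q_H·(T_m − T_C)/T_H gives T_H − T_m = T_m − T_C, so T_m = (T_H + T_C)/2 = (2415.37 + 366.15)/2 = 1391 K.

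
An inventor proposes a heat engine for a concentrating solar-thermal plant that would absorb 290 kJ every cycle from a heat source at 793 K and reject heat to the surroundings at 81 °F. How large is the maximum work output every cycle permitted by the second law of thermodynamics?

T_C = 81 °F → (81 − 32) × 5/9 = 27.22 °C = 300.37 K.
The upper bound on efficiency is η_max = 1 − T_C/T_H = 1 − 300.37/793.00 = 0.6212.
W_max = η_max · Q_H = 0.6212 × 290 = 180 kJ.

W_max ≈ 180 kJ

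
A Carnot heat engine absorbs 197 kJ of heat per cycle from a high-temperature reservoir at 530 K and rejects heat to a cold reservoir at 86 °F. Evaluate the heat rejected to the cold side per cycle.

T_C = 86 °F → (86 − 32) × 5/9 = 30.00 °C = 303.15 K.
The Carnot efficiency is η = 1 − T_C/T_H = 1 − 303.15/530.00 = 0.4280.
For a reversible cycle Q_C/Q_H = T_C/T_H, so Q_C = 197 × 303.15/530.00 = 112.7 kJ.

Q_C ≈ 112.7 kJ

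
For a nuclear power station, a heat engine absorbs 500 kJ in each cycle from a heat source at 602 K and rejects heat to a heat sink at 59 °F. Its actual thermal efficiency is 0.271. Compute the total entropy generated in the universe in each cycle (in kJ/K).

T_C = 59 °F → (59 − 32) × 5/9 = 15.00 °C = 288.15 K.
W = η·Q_H = 0.271 × 500 = 135.5 kJ, so Q_C = Q_H − W = 364.5 kJ.
Reservoir entropy changes: ΔS_H = −Q_H/T_H = −500/602.00 = -0.8306 kJ/K and ΔS_C = +Q_C/T_C = 364.5/288.15 = 1.265 kJ/K.
ΔS_univ = −Q_H/T_H + Q_C/T_C = 0.434 kJ/K (> 0, since η = 0.271 < η_Carnot = 0.521).

ΔS_univ ≈ 0.434 kJ/K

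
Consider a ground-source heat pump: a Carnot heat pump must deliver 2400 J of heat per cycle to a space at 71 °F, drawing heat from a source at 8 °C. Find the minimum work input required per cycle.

W_in ≈ 111 J

T_H = 71 °F → (71 − 32) × 5/9 = 21.67 °C = 294.82 K.
T_C = 8 °C → 8 + 273.15 = 281.15 K.
COP_HP = T_H/(T_H − T_C) = 294.82/13.67 = 21.5720.
W = Q_H/COP_HP = 2400/21.5720 = 111 J.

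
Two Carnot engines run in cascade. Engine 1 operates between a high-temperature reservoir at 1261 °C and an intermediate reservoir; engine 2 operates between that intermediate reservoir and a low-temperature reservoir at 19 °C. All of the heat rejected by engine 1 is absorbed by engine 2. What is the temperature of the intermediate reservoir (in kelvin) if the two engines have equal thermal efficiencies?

T_m ≈ 669 K

T_H = 1261 °C → 1261 + 273.15 = 1534.15 K.
T_C = 19 °C → 19 + 273.15 = 292.15 K.
Equal efficiencies require 1 − T_m/T_H = 1 − T_C/T_m, i.e. T_m/T_H = T_C/T_m, so T_m = √(T_H·T_C) = √(1534.15 × 292.15) = 669 K.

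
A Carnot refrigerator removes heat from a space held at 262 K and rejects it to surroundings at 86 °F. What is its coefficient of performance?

COP_R ≈ 6.37

T_H = 86 °F → (86 − 32) × 5/9 = 30.00 °C = 303.15 K.
Carnot COP: COP_R = T_C/(T_H − T_C) = 262.00/(303.15 − 262.00) = 6.37.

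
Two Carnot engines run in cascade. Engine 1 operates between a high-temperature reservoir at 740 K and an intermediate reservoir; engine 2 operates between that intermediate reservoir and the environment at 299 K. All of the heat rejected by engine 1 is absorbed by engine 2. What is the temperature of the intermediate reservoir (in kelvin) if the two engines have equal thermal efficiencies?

T_m ≈ 470 K

Equal efficiencies require 1 − T_m/T_H = 1 − T_C/T_m, i.e. T_m/T_H = T_C/T_m, so T_m = √(T_H·T_C) = √(740.00 × 299.00) = 470 K.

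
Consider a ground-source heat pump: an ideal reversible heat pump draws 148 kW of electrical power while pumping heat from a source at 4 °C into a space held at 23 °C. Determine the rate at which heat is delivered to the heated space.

Q̇_H ≈ 2310 kW

T_H = 23 °C → 23 + 273.15 = 296.15 K.
T_C = 4 °C → 4 + 273.15 = 277.15 K.
Reversible heating COP: COP_HP = T_H/(T_H − T_C) = 296.15/19.00 = 15.5868.
Q_H = COP_HP · W = 15.5868 × 148 = 2310 kW.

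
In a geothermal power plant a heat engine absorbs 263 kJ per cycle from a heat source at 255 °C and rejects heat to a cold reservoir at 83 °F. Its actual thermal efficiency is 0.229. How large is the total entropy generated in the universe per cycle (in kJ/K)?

T_H = 255 °C → 255 + 273.15 = 528.15 K.
T_C = 83 °F → (83 − 32) × 5/9 = 28.33 °C = 301.48 K.
W = η·Q_H = 0.229 × 263 = 60.23 kJ, so Q_C = Q_H − W = 202.8 kJ.
Entropy balance on the reservoirs: −Q_H/T_H = -0.4980 kJ/K, +Q_C/T_C = 0.6726 kJ/K.
ΔS_univ = −Q_H/T_H + Q_C/T_C = 0.175 kJ/K (> 0, since η = 0.229 < η_Carnot = 0.429).

ΔS_univ ≈ 0.175 kJ/K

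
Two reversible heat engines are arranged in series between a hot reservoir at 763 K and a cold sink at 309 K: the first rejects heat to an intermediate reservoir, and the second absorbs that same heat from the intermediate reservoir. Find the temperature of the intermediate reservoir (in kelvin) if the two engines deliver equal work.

T_m ≈ 536 K

For reversible stages Q_m = Q_H·(T_m/T_H). Setting W₁ = Q_H(1 − T_m/T_H) equal to W₂ = Q_m(1 − T_C/T_m) = Q_H·(T_m − T_C)/T_H gives T_H − T_m = T_m − T_C, so T_m = (T_H + T_C)/2 = (763.00 + 309.00)/2 = 536 K.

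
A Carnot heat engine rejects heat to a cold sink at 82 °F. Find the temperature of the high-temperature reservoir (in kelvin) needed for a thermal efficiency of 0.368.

T_C = 82 °F → (82 − 32) × 5/9 = 27.78 °C = 300.93 K.
From η = 1 − T_C/T_H, solving for T_H gives T_H = T_C/(1 − η) = 300.93/(1 − 0.368) = 476 K.

T_H ≈ 476 K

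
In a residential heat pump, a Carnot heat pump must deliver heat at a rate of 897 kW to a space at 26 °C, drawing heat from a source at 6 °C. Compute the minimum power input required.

Ẇ_in ≈ 60.0 kW

T_H = 26 °C → 26 + 273.15 = 299.15 K.
T_C = 6 °C → 6 + 273.15 = 279.15 K.
For a reversible heat pump, COP_HP = T_H/(T_H − T_C) = 299.15/20.00 = 14.9575.
W = Q_H/COP_HP = 897/14.9575 = 60.0 kW.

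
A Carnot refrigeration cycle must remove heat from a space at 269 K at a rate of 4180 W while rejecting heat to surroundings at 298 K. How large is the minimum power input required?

For a reversible refrigerator, COP_R = T_C/(T_H − T_C) = 269.00/29.00 = 9.2759.
W = Q_C/COP_R = 4180/9.2759 = 450.6 W.

Ẇ_in ≈ 450.6 W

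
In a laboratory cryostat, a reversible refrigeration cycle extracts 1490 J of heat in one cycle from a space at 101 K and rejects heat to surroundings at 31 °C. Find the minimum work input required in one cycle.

W_in ≈ 2997 J

T_H = 31 °C → 31 + 273.15 = 304.15 K.
COP_R = T_C/(T_H − T_C) = 101.00/203.15 = 0.4972.
W = Q_C/COP_R = 1490/0.4972 = 2997 J.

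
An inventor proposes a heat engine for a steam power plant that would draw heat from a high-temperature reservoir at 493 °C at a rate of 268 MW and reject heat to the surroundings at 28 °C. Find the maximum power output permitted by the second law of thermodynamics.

Ẇ_max ≈ 163 MW

T_H = 493 °C → 493 + 273.15 = 766.15 K.
T_C = 28 °C → 28 + 273.15 = 301.15 K.
By the Carnot theorem, η_max = 1 − T_C/T_H = 1 − 301.15/766.15 = 0.6069.
W_max = η_max · Q_H = 0.6069 × 268 = 163 MW.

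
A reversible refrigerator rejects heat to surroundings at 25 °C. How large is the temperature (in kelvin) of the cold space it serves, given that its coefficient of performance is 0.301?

T_H = 25 °C → 25 + 273.15 = 298.15 K.
COP_R = T_C/(T_H − T_C) ⇒ T_C = T_H·COP_R/(1 + COP_R) = 298.15 × 0.301/(1 + 0.301) = 69.0 K.

T_C ≈ 69.0 K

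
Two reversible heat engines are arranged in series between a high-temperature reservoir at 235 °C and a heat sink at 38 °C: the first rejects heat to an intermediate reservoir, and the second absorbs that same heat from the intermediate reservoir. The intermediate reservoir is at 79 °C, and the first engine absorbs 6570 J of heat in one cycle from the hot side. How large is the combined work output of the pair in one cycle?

T_H = 235 °C → 235 + 273.15 = 508.15 K.
T_C = 38 °C → 38 + 273.15 = 311.15 K.
Two reversible stages in series are equivalent to a single Carnot engine between T_H and T_C, so η_total = 1 − T_C/T_H = 1 − 311.15/508.15 = 0.3877.
W_total = η_total · Q_H = 0.3877 × 6570 = 2547 J.

W_total ≈ 2547 J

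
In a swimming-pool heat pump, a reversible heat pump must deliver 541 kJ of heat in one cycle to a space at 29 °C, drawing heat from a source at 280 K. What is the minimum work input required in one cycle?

W_in ≈ 39.66 kJ

T_H = 29 °C → 29 + 273.15 = 302.15 K.
COP_HP = T_H/(T_H − T_C) = 302.15/22.15 = 13.6411.
W = Q_H/COP_HP = 541/13.6411 = 39.66 kJ.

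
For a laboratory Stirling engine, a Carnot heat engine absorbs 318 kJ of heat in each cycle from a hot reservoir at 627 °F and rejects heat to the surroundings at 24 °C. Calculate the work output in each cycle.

T_H = 627 °F → (627 − 32) × 5/9 = 330.56 °C = 603.71 K.
T_C = 24 °C → 24 + 273.15 = 297.15 K.
η_rev = 1 − T_C/T_H = 1 − 297.15/603.71 = 0.5078.
W = η·Q_H = 0.5078 × 318 = 161 kJ.

W ≈ 161 kJ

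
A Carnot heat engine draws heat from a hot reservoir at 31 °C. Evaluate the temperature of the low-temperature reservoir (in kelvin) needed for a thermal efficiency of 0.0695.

T_C ≈ 283 K

T_H = 31 °C → 31 + 273.15 = 304.15 K.
From η = 1 − T_C/T_H, T_C = T_H·(1 − η) = 304.15 × (1 − 0.0695) = 283 K.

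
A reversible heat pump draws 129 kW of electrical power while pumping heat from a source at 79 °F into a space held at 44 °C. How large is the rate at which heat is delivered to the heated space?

T_H = 44 °C → 44 + 273.15 = 317.15 K.
T_C = 79 °F → (79 − 32) × 5/9 = 26.11 °C = 299.26 K.
Reversible heating COP: COP_HP = T_H/(T_H − T_C) = 317.15/17.89 = 17.7289.
Q_H = COP_HP · W = 17.7289 × 129 = 2287 kW.

Q̇_H ≈ 2287 kW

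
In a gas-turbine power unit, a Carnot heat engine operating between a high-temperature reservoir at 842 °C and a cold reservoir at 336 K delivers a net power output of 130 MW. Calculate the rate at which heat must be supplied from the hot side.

T_H = 842 °C → 842 + 273.15 = 1115.15 K.
For a reversible engine, η = 1 − T_C/T_H = 1 − 336.00/1115.15 = 0.6987.
Q_H = W/η = 130/0.6987 = 186 MW.

Q̇_H ≈ 186 MW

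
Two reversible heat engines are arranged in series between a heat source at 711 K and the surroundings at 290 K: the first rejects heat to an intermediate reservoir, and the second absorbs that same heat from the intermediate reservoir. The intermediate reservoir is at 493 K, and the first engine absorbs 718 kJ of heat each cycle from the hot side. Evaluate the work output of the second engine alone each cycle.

W₂ ≈ 205 kJ

Heat entering the second stage: Q_m = Q_H·(T_m/T_H) = 718 × 493.00/711.00 = 498 kJ.
Second-stage efficiency η₂ = 1 − T_C/T_m = 1 − 290.00/493.00 = 0.4118, so W₂ = η₂·Q_m = 205 kJ.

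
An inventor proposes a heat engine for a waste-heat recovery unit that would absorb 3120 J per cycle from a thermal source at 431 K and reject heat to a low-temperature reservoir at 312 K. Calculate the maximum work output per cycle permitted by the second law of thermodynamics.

W_max ≈ 861 J

No engine can exceed the Carnot limit: η_max = 1 − T_C/T_H = 1 − 312.00/431.00 = 0.2761.
W_max = η_max · Q_H = 0.2761 × 3120 = 861 J.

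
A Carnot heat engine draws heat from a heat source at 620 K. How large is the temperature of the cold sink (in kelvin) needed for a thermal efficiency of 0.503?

From η = 1 − T_C/T_H, T_C = T_H·(1 − η) = 620.00 × (1 − 0.503) = 308 K.

T_C ≈ 308 K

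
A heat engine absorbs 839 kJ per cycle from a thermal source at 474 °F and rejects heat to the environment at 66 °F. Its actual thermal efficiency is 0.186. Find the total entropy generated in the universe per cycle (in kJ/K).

T_H = 474 °F → (474 − 32) × 5/9 = 245.56 °C = 518.71 K.
T_C = 66 °F → (66 − 32) × 5/9 = 18.89 °C = 292.04 K.
W = η·Q_H = 0.186 × 839 = 156.1 kJ, so Q_C = Q_H − W = 682.9 kJ.
The hot reservoir loses entropy Q_H/T_H = 839/518.71 = 1.617 kJ/K; the cold reservoir gains Q_C/T_C = 682.9/292.04 = 2.339 kJ/K.
ΔS_univ = −Q_H/T_H + Q_C/T_C = 0.7211 kJ/K (> 0, since η = 0.186 < η_Carnot = 0.437).

ΔS_univ ≈ 0.7211 kJ/K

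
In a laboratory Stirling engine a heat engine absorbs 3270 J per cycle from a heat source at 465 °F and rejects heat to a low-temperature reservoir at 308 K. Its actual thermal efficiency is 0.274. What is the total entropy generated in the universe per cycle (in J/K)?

T_H = 465 °F → (465 − 32) × 5/9 = 240.56 °C = 513.71 K.
W = η·Q_H = 0.274 × 3270 = 896.0 J, so Q_C = Q_H − W = 2374 J.
Reservoir entropy changes: ΔS_H = −Q_H/T_H = −3270/513.71 = -6.366 J/K and ΔS_C = +Q_C/T_C = 2374/308.00 = 7.708 J/K.
ΔS_univ = −Q_H/T_H + Q_C/T_C = 1.34 J/K (> 0, since η = 0.274 < η_Carnot = 0.400).

ΔS_univ ≈ 1.34 J/K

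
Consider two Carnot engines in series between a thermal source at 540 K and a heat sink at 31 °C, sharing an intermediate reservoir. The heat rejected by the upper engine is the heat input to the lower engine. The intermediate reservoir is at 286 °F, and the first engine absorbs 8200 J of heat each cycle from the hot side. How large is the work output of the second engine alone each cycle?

T_C = 31 °C → 31 + 273.15 = 304.15 K.
T_m = 286 °F → (286 − 32) × 5/9 = 141.11 °C = 414.26 K.
Heat entering the second stage: Q_m = Q_H·(T_m/T_H) = 8200 × 414.26/540.00 = 6290 J.
Second-stage efficiency η₂ = 1 − T_C/T_m = 1 − 304.15/414.26 = 0.2658, so W₂ = η₂·Q_m = 1670 J.

W₂ ≈ 1670 J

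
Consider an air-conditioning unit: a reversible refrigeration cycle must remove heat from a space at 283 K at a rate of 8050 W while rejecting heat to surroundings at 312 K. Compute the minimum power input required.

COP_R = T_C/(T_H − T_C) = 283.00/29.00 = 9.7586.
W = Q_C/COP_R = 8050/9.7586 = 825 W.

Ẇ_in ≈ 825 W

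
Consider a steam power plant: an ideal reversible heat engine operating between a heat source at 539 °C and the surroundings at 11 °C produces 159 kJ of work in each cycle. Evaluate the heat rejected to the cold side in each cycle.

Q_C ≈ 85.6 kJ

T_H = 539 °C → 539 + 273.15 = 812.15 K.
T_C = 11 °C → 11 + 273.15 = 284.15 K.
η_rev = 1 − T_C/T_H = 1 − 284.15/812.15 = 0.6501.
Since Q_C/Q_H = T_C/T_H and Q_H = W/η, Q_C = W·T_C/(T_H − T_C) = 159 × 284.15/528.00 = 85.6 kJ.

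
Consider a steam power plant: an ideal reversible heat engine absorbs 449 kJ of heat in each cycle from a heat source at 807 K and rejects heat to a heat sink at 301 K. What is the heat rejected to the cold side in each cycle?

Carnot efficiency: η = 1 − T_C/T_H = 1 − 301.00/807.00 = 0.6270.
For a reversible cycle Q_C/Q_H = T_C/T_H, so Q_C = 449 × 301.00/807.00 = 167 kJ.

Q_C ≈ 167 kJ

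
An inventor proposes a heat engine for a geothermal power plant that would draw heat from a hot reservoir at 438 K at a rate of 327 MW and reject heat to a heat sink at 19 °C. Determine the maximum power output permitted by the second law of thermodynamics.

T_C = 19 °C → 19 + 273.15 = 292.15 K.
The second-law ceiling is the Carnot efficiency, η_max = 1 − T_C/T_H = 1 − 292.15/438.00 = 0.3330.
W_max = η_max · Q_H = 0.3330 × 327 = 109 MW.

Ẇ_max ≈ 109 MW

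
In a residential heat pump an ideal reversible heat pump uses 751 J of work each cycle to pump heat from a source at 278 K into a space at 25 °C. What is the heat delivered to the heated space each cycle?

T_H = 25 °C → 25 + 273.15 = 298.15 K.
For a reversible heat pump, COP_HP = T_H/(T_H − T_C) = 298.15/20.15 = 14.7965.
Q_H = COP_HP · W = 14.7965 × 751 = 11100 J.

Q_H ≈ 11100 J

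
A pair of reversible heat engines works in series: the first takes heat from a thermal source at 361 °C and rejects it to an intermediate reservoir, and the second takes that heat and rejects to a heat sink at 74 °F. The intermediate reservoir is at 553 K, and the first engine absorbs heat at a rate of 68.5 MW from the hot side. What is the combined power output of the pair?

T_H = 361 °C → 361 + 273.15 = 634.15 K.
T_C = 74 °F → (74 − 32) × 5/9 = 23.33 °C = 296.48 K.
Two reversible stages in series are equivalent to a single Carnot engine between T_H and T_C, so η_total = 1 − T_C/T_H = 1 − 296.48/634.15 = 0.5325.
W_total = η_total · Q_H = 0.5325 × 68.5 = 36.47 MW.

Ẇ_total ≈ 36.47 MW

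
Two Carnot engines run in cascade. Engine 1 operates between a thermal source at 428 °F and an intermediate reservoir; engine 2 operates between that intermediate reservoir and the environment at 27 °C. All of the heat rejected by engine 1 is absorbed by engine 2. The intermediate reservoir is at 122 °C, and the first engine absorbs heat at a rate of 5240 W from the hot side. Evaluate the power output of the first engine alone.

Ẇ₁ ≈ 1040 W

T_H = 428 °F → (428 − 32) × 5/9 = 220.00 °C = 493.15 K.
T_C = 27 °C → 27 + 273.15 = 300.15 K.
T_m = 122 °C → 122 + 273.15 = 395.15 K.
First-stage efficiency η₁ = 1 − T_m/T_H = 1 − 395.15/493.15 = 0.1987.
W₁ = η₁·Q_H = 0.1987 × 5240 = 1040 W.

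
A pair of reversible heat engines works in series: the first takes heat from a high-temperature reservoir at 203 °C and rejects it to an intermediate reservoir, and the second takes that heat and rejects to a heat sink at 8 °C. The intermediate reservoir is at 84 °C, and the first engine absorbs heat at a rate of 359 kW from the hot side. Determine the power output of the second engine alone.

T_H = 203 °C → 203 + 273.15 = 476.15 K.
T_C = 8 °C → 8 + 273.15 = 281.15 K.
T_m = 84 °C → 84 + 273.15 = 357.15 K.
Heat entering the second stage: Q_m = Q_H·(T_m/T_H) = 359 × 357.15/476.15 = 269 kW.
Second-stage efficiency η₂ = 1 − T_C/T_m = 1 − 281.15/357.15 = 0.2128, so W₂ = η₂·Q_m = 57.3 kW.

Ẇ₂ ≈ 57.3 kW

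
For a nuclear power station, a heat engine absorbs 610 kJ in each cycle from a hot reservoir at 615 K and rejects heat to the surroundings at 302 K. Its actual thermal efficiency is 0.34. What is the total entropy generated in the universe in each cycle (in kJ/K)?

ΔS_univ ≈ 0.341 kJ/K

W = η·Q_H = 0.34 × 610 = 207.4 kJ, so Q_C = Q_H − W = 402.6 kJ.
Entropy balance on the reservoirs: −Q_H/T_H = -0.9919 kJ/K, +Q_C/T_C = 1.333 kJ/K.
ΔS_univ = −Q_H/T_H + Q_C/T_C = 0.341 kJ/K (> 0, since η = 0.34 < η_Carnot = 0.509).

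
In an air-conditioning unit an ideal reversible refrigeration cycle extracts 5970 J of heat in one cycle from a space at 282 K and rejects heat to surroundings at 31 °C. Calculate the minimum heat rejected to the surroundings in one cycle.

Q_H ≈ 6439 J

T_H = 31 °C → 31 + 273.15 = 304.15 K.
For a reversible cycle Q_H/Q_C = T_H/T_C, so Q_H = Q_C·T_H/T_C = 5970 × 304.15/282.00 = 6439 J.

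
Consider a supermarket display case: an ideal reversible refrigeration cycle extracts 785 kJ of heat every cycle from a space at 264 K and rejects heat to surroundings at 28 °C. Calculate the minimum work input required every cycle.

T_H = 28 °C → 28 + 273.15 = 301.15 K.
The reversible coefficient of performance is COP_R = T_C/(T_H − T_C) = 264.00/37.15 = 7.1063.
W = Q_C/COP_R = 785/7.1063 = 110 kJ.

W_in ≈ 110 kJ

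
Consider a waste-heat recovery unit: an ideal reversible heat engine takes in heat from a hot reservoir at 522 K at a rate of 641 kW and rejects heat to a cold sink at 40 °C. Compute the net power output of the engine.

Ẇ ≈ 256 kW

T_C = 40 °C → 40 + 273.15 = 313.15 K.
For a reversible engine, η = 1 − T_C/T_H = 1 − 313.15/522.00 = 0.4001.
W = η·Q_H = 0.4001 × 641 = 256 kW.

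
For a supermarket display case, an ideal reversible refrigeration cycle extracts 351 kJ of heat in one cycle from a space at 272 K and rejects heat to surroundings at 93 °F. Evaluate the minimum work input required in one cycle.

W_in ≈ 45.2 kJ

T_H = 93 °F → (93 − 32) × 5/9 = 33.89 °C = 307.04 K.
The reversible coefficient of performance is COP_R = T_C/(T_H − T_C) = 272.00/35.04 = 7.7628.
W = Q_C/COP_R = 351/7.7628 = 45.2 kJ.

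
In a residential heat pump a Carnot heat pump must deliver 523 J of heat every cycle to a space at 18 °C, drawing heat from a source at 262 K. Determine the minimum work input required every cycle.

T_H = 18 °C → 18 + 273.15 = 291.15 K.
COP_HP = T_H/(T_H − T_C) = 291.15/29.15 = 9.9880.
W = Q_H/COP_HP = 523/9.9880 = 52.4 J.

W_in ≈ 52.4 J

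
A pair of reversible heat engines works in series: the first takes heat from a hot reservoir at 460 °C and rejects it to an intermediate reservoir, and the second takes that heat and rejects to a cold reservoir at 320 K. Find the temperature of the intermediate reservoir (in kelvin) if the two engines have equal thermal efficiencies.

T_H = 460 °C → 460 + 273.15 = 733.15 K.
Equal efficiencies require 1 − T_m/T_H = 1 − T_C/T_m, i.e. T_m/T_H = T_C/T_m, so T_m = √(T_H·T_C) = √(733.15 × 320.00) = 484 K.

T_m ≈ 484 K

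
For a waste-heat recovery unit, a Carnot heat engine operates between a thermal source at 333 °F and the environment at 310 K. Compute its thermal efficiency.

T_H = 333 °F → (333 − 32) × 5/9 = 167.22 °C = 440.37 K.
η_rev = 1 − T_C/T_H = 1 − 310.00/440.37 = 0.296.

η ≈ 0.296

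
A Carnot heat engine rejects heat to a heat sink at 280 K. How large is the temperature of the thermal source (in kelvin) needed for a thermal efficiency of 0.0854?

T_H ≈ 306 K

From η = 1 − T_C/T_H, solving for T_H gives T_H = T_C/(1 − η) = 280.00/(1 − 0.0854) = 306 K.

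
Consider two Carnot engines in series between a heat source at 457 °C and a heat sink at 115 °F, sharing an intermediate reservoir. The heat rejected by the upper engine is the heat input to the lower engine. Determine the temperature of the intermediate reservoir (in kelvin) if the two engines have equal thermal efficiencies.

T_H = 457 °C → 457 + 273.15 = 730.15 K.
T_C = 115 °F → (115 − 32) × 5/9 = 46.11 °C = 319.26 K.
Equal efficiencies require 1 − T_m/T_H = 1 − T_C/T_m, i.e. T_m/T_H = T_C/T_m, so T_m = √(T_H·T_C) = √(730.15 × 319.26) = 483 K.

T_m ≈ 483 K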